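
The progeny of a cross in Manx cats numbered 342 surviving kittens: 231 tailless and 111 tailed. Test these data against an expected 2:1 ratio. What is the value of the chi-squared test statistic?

0.118

The 2:1 ratio has 3 parts, so with N = 342 the expected counts are:
  tailless: 342 × 2/3 = 228
  tailed: 342 × 1/3 = 114
χ² = Σ (O − E)² / E
  tailless: (231 − 228)² / 228 = 0.0395
  tailed: (111 − 114)² / 114 = 0.0789
χ² = 0.0395 + 0.0789 = 0.1184 ≈ 0.118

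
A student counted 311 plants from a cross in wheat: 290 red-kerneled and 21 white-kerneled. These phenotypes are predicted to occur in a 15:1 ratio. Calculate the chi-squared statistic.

0.134

The 15:1 ratio has 16 parts, so with N = 311 the expected counts are:
  red-kerneled: 311 × 15/16 = 291.5625
  white-kerneled: 311 × 1/16 = 19.4375
χ² = Σ (O − E)² / E
  red-kerneled: (290 − 291.5625)² / 291.5625 = 0.0084
  white-kerneled: (21 − 19.4375)² / 19.4375 = 0.1256
χ² = 0.0084 + 0.1256 = 0.134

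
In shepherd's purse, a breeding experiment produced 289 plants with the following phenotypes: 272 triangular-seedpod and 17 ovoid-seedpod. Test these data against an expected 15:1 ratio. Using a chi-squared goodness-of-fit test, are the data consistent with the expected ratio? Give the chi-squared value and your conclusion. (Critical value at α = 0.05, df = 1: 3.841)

Expected counts for N = 289 under a 15:1 ratio (total parts = 16):
  triangular-seedpod: 289 × 15/16 = 270.9375
  ovoid-seedpod: 289 × 1/16 = 18.0625
χ² = Σ (O − E)² / E
  triangular-seedpod: (272 − 270.9375)² / 270.9375 = 0.0042
  ovoid-seedpod: (17 − 18.0625)² / 18.0625 = 0.0625
χ² = 0.0042 + 0.0625 = 0.0667 ≈ 0.067
Degrees of freedom = 2 − 1 = 1; critical value at α = 0.05 is 3.841.
Since 0.067 < 3.841, we fail to reject the null hypothesis — the data are consistent with the 15:1 ratio.

0.067; consistent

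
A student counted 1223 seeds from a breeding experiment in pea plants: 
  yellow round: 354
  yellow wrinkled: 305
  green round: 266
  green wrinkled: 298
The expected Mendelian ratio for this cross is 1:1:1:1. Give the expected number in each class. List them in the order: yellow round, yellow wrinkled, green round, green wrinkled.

305.75, 305.75, 305.75, 305.75

Total ratio parts = 4. Expected numbers out of 1223:
  yellow round: 1223 × 1/4 = 305.75
  yellow wrinkled: 1223 × 1/4 = 305.75
  green round: 1223 × 1/4 = 305.75
  green wrinkled: 1223 × 1/4 = 305.75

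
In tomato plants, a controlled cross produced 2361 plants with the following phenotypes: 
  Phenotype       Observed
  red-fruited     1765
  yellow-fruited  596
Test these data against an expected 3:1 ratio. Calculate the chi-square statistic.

Expected counts for N = 2361 under a 3:1 ratio (total parts = 4):
  red-fruited: 2361 × 3/4 = 1770.75
  yellow-fruited: 2361 × 1/4 = 590.25
χ² = Σ (O − E)² / E
  red-fruited: (1765 − 1770.75)² / 1770.75 = 0.0187
  yellow-fruited: (596 − 590.25)² / 590.25 = 0.0560
χ² = 0.0187 + 0.0560 = 0.0747 ≈ 0.075

0.075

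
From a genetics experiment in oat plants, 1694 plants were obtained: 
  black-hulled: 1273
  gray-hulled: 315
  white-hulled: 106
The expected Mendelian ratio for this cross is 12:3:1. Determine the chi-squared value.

0.027

Under the 12:3:1 hypothesis (Σ ratio = 16, N = 1694):
  black-hulled: 1694 × 12/16 = 1270.5
  gray-hulled: 1694 × 3/16 = 317.625
  white-hulled: 1694 × 1/16 = 105.875
χ² = Σ (O − E)² / E
  black-hulled: (1273 − 1270.5)² / 1270.5 = 0.0049
  gray-hulled: (315 − 317.625)² / 317.625 = 0.0217
  white-hulled: (106 − 105.875)² / 105.875 = 0.0001
χ² = 0.0049 + 0.0217 + 0.0001 = 0.0267 ≈ 0.027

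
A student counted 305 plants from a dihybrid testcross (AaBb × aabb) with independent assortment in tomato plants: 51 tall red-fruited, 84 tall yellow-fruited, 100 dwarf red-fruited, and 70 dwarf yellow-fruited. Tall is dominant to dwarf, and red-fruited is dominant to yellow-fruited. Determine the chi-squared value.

A dihybrid testcross with independent assortment gives a 1:1:1:1 ratio.
The 1:1:1:1 ratio has 4 parts, so with N = 305 the expected counts are:
  tall red-fruited: 305 × 1/4 = 76.25
  tall yellow-fruited: 305 × 1/4 = 76.25
  dwarf red-fruited: 305 × 1/4 = 76.25
  dwarf yellow-fruited: 305 × 1/4 = 76.25
χ² = Σ (O − E)² / E
  tall red-fruited: (51 − 76.25)² / 76.25 = 8.3615
  tall yellow-fruited: (84 − 76.25)² / 76.25 = 0.7877
  dwarf red-fruited: (100 − 76.25)² / 76.25 = 7.3975
  dwarf yellow-fruited: (70 − 76.25)² / 76.25 = 0.5123
χ² = 8.3615 + 0.7877 + 7.3975 + 0.5123 = 17.059

17.059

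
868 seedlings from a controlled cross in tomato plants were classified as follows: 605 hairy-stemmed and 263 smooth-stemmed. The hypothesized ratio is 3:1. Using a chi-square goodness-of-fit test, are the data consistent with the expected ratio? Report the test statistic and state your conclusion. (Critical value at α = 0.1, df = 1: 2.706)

The 3:1 ratio has 4 parts, so with N = 868 the expected counts are:
  hairy-stemmed: 868 × 3/4 = 651
  smooth-stemmed: 868 × 1/4 = 217
χ² = Σ (O − E)² / E
  hairy-stemmed: (605 − 651)² / 651 = 3.2504
  smooth-stemmed: (263 − 217)² / 217 = 9.7512
χ² = 3.2504 + 9.7512 = 13.0016 ≈ 13.002
Degrees of freedom = 2 − 1 = 1; critical value at α = 0.1 is 2.706.
Since 13.002 > 2.706, we reject the null hypothesis — the data do not fit the 3:1 ratio.

13.002; not consistent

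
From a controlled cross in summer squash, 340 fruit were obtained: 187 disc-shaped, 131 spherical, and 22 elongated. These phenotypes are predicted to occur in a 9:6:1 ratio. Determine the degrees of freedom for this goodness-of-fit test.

2

A goodness-of-fit test with 3 phenotype classes has df = 3 − 1 = 2.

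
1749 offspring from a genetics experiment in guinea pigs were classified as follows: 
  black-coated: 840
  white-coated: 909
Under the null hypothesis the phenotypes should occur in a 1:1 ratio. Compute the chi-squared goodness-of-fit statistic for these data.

2.722

The 1:1 ratio has 2 parts, so with N = 1749 the expected counts are:
  black-coated: 1749 × 1/2 = 874.5
  white-coated: 1749 × 1/2 = 874.5
χ² = Σ (O − E)² / E
  black-coated: (840 − 874.5)² / 874.5 = 1.3611
  white-coated: (909 − 874.5)² / 874.5 = 1.3611
χ² = 1.3611 + 1.3611 = 2.7222 ≈ 2.722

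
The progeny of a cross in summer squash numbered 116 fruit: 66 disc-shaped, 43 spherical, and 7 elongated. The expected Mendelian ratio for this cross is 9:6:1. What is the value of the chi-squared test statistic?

0.023

The 9:6:1 ratio has 16 parts, so with N = 116 the expected counts are:
  disc-shaped: 116 × 9/16 = 65.25
  spherical: 116 × 6/16 = 43.5
  elongated: 116 × 1/16 = 7.25
χ² = Σ (O − E)² / E
  disc-shaped: (66 − 65.25)² / 65.25 = 0.0086
  spherical: (43 − 43.5)² / 43.5 = 0.0057
  elongated: (7 − 7.25)² / 7.25 = 0.0086
χ² = 0.0086 + 0.0057 + 0.0086 = 0.0229 ≈ 0.023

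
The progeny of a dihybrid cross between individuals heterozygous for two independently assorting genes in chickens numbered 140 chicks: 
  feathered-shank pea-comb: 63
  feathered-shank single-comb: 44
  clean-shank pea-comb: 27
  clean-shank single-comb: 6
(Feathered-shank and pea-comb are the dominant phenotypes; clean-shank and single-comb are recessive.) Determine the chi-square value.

A dihybrid F₂ with independent assortment and complete dominance at both loci gives a 9:3:3:1 phenotypic ratio.
Under the 9:3:3:1 hypothesis (Σ ratio = 16, N = 140):
  feathered-shank pea-comb: 140 × 9/16 = 78.75
  feathered-shank single-comb: 140 × 3/16 = 26.25
  clean-shank pea-comb: 140 × 3/16 = 26.25
  clean-shank single-comb: 140 × 1/16 = 8.75
χ² = Σ (O − E)² / E
  feathered-shank pea-comb: (63 − 78.75)² / 78.75 = 3.1500
  feathered-shank single-comb: (44 − 26.25)² / 26.25 = 12.0024
  clean-shank pea-comb: (27 − 26.25)² / 26.25 = 0.0214
  clean-shank single-comb: (6 − 8.75)² / 8.75 = 0.8643
χ² = 3.1500 + 12.0024 + 0.0214 + 0.8643 = 16.0381 ≈ 16.038

16.038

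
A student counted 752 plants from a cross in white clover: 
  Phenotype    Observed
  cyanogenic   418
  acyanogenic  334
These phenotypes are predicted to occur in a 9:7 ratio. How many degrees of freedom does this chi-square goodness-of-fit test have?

1

A goodness-of-fit test with 2 phenotype classes has df = 2 − 1 = 1.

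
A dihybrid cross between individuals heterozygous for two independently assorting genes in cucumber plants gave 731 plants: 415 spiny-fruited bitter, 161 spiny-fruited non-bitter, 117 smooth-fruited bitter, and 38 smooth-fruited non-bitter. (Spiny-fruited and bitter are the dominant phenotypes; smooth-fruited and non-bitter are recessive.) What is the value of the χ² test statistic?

A dihybrid F₂ with independent assortment and complete dominance at both loci gives a 9:3:3:1 phenotypic ratio.
The 9:3:3:1 ratio has 16 parts, so with N = 731 the expected counts are:
  spiny-fruited bitter: 731 × 9/16 = 411.1875
  spiny-fruited non-bitter: 731 × 3/16 = 137.0625
  smooth-fruited bitter: 731 × 3/16 = 137.0625
  smooth-fruited non-bitter: 731 × 1/16 = 45.6875
χ² = Σ (O − E)² / E
  spiny-fruited bitter: (415 − 411.1875)² / 411.1875 = 0.0353
  spiny-fruited non-bitter: (161 − 137.0625)² / 137.0625 = 4.1806
  smooth-fruited bitter: (117 − 137.0625)² / 137.0625 = 2.9366
  smooth-fruited non-bitter: (38 − 45.6875)² / 45.6875 = 1.2935
χ² = 0.0353 + 4.1806 + 2.9366 + 1.2935 = 8.446

8.446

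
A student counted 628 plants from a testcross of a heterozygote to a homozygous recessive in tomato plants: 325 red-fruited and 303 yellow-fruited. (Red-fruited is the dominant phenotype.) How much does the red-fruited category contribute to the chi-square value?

A testcross of a heterozygote (Aa × aa) gives a 1:1 phenotypic ratio.
Total ratio parts = 2. Expected numbers out of 628:
  red-fruited: 628 × 1/2 = 314
  yellow-fruited: 628 × 1/2 = 314
Contribution of red-fruited: (325 − 314)² / 314 = 0.3854

0.385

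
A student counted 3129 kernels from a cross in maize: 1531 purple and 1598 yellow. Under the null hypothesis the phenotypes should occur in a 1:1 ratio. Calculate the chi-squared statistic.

1.435

Expected counts for N = 3129 under a 1:1 ratio (total parts = 2):
  purple: 3129 × 1/2 = 1564.5
  yellow: 3129 × 1/2 = 1564.5
χ² = Σ (O − E)² / E
  purple: (1531 − 1564.5)² / 1564.5 = 0.7173
  yellow: (1598 − 1564.5)² / 1564.5 = 0.7173
χ² = 0.7173 + 0.7173 = 1.4346 ≈ 1.435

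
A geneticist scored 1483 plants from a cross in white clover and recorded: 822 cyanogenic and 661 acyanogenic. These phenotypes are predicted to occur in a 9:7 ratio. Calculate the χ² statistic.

0.407

Under the 9:7 hypothesis (Σ ratio = 16, N = 1483):
  cyanogenic: 1483 × 9/16 = 834.1875
  acyanogenic: 1483 × 7/16 = 648.8125
χ² = Σ (O − E)² / E
  cyanogenic: (822 − 834.1875)² / 834.1875 = 0.1781
  acyanogenic: (661 − 648.8125)² / 648.8125 = 0.2289
χ² = 0.1781 + 0.2289 = 0.407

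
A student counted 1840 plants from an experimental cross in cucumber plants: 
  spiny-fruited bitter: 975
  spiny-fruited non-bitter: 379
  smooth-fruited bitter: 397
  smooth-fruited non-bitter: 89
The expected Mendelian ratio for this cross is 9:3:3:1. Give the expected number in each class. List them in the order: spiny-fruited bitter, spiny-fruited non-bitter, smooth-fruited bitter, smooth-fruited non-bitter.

1035, 345, 345, 115

Expected counts for N = 1840 under a 9:3:3:1 ratio (total parts = 16):
  spiny-fruited bitter: 1840 × 9/16 = 1035
  spiny-fruited non-bitter: 1840 × 3/16 = 345
  smooth-fruited bitter: 1840 × 3/16 = 345
  smooth-fruited non-bitter: 1840 × 1/16 = 115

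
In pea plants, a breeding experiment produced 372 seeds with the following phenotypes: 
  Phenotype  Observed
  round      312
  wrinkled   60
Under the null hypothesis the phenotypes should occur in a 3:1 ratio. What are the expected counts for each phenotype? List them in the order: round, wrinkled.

The 3:1 ratio has 4 parts, so with N = 372 the expected counts are:
  round: 372 × 3/4 = 279
  wrinkled: 372 × 1/4 = 93

279, 93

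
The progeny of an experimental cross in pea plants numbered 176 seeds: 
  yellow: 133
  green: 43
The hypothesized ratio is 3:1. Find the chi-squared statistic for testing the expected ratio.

Expected counts for N = 176 under a 3:1 ratio (total parts = 4):
  yellow: 176 × 3/4 = 132
  green: 176 × 1/4 = 44
χ² = Σ (O − E)² / E
  yellow: (133 − 132)² / 132 = 0.0076
  green: (43 − 44)² / 44 = 0.0227
χ² = 0.0076 + 0.0227 = 0.0303 ≈ 0.030

0.030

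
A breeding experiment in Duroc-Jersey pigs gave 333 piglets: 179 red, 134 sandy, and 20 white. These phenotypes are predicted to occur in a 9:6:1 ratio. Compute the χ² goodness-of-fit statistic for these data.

Total ratio parts = 16. Expected numbers out of 333:
  red: 333 × 9/16 = 187.3125
  sandy: 333 × 6/16 = 124.875
  white: 333 × 1/16 = 20.8125
χ² = Σ (O − E)² / E
  red: (179 − 187.3125)² / 187.3125 = 0.3689
  sandy: (134 − 124.875)² / 124.875 = 0.6668
  white: (20 − 20.8125)² / 20.8125 = 0.0317
χ² = 0.3689 + 0.6668 + 0.0317 = 1.0674 ≈ 1.067

1.067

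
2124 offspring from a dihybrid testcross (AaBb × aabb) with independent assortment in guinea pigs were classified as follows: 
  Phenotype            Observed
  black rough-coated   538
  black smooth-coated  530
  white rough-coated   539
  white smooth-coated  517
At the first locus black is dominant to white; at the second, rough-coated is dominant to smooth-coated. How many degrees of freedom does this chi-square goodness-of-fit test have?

3

A dihybrid testcross with independent assortment gives a 1:1:1:1 ratio.
A goodness-of-fit test with 4 phenotype classes has df = 4 − 1 = 3.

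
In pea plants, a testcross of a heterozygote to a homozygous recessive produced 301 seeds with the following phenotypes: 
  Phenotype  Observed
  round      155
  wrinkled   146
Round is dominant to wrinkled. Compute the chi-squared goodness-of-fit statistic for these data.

0.269

A testcross of a heterozygote (Aa × aa) gives a 1:1 phenotypic ratio.
The 1:1 ratio has 2 parts, so with N = 301 the expected counts are:
  round: 301 × 1/2 = 150.5
  wrinkled: 301 × 1/2 = 150.5
χ² = Σ (O − E)² / E
  round: (155 − 150.5)² / 150.5 = 0.1346
  wrinkled: (146 − 150.5)² / 150.5 = 0.1346
χ² = 0.1346 + 0.1346 = 0.2692 ≈ 0.269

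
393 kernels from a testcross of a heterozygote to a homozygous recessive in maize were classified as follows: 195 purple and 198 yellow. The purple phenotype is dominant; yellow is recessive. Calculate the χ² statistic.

A testcross of a heterozygote (Aa × aa) gives a 1:1 phenotypic ratio.
Total ratio parts = 2. Expected numbers out of 393:
  purple: 393 × 1/2 = 196.5
  yellow: 393 × 1/2 = 196.5
χ² = Σ (O − E)² / E
  purple: (195 − 196.5)² / 196.5 = 0.0115
  yellow: (198 − 196.5)² / 196.5 = 0.0115
χ² = 0.0115 + 0.0115 = 0.023

0.023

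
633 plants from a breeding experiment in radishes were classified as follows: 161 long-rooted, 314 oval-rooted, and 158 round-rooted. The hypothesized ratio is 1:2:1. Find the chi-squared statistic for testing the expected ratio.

0.068

Expected counts for N = 633 under a 1:2:1 ratio (total parts = 4):
  long-rooted: 633 × 1/4 = 158.25
  oval-rooted: 633 × 2/4 = 316.5
  round-rooted: 633 × 1/4 = 158.25
χ² = Σ (O − E)² / E
  long-rooted: (161 − 158.25)² / 158.25 = 0.0478
  oval-rooted: (314 − 316.5)² / 316.5 = 0.0197
  round-rooted: (158 − 158.25)² / 158.25 = 0.0004
χ² = 0.0478 + 0.0197 + 0.0004 = 0.0679 ≈ 0.068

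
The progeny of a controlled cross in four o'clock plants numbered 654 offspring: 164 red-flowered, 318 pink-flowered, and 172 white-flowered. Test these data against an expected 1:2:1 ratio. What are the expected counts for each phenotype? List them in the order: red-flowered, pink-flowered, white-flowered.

Total ratio parts = 4. Expected numbers out of 654:
  red-flowered: 654 × 1/4 = 163.5
  pink-flowered: 654 × 2/4 = 327
  white-flowered: 654 × 1/4 = 163.5

163.5, 327, 163.5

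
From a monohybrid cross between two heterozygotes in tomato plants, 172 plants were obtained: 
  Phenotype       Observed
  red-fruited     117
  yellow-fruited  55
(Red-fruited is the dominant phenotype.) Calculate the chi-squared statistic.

For a monohybrid cross between heterozygotes with complete dominance, the expected phenotypic ratio is 3:1.
Total ratio parts = 4. Expected numbers out of 172:
  red-fruited: 172 × 3/4 = 129
  yellow-fruited: 172 × 1/4 = 43
χ² = Σ (O − E)² / E
  red-fruited: (117 − 129)² / 129 = 1.1163
  yellow-fruited: (55 − 43)² / 43 = 3.3488
χ² = 1.1163 + 3.3488 = 4.4651 ≈ 4.465

4.465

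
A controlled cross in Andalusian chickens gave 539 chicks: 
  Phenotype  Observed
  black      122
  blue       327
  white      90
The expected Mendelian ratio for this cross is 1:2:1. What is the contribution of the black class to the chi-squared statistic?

1.206

Under the 1:2:1 hypothesis (Σ ratio = 4, N = 539):
  black: 539 × 1/4 = 134.75
  blue: 539 × 2/4 = 269.5
  white: 539 × 1/4 = 134.75
Contribution of black: (122 − 134.75)² / 134.75 = 1.2064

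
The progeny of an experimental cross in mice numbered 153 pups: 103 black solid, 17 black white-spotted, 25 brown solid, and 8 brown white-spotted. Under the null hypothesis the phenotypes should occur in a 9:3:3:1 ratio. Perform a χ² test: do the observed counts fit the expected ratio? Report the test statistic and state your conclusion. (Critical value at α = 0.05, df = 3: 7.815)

8.824; not consistent

The 9:3:3:1 ratio has 16 parts, so with N = 153 the expected counts are:
  black solid: 153 × 9/16 = 86.0625
  black white-spotted: 153 × 3/16 = 28.6875
  brown solid: 153 × 3/16 = 28.6875
  brown white-spotted: 153 × 1/16 = 9.5625
χ² = Σ (O − E)² / E
  black solid: (103 − 86.0625)² / 86.0625 = 3.3334
  black white-spotted: (17 − 28.6875)² / 28.6875 = 4.7616
  brown solid: (25 − 28.6875)² / 28.6875 = 0.4740
  brown white-spotted: (8 − 9.5625)² / 9.5625 = 0.2553
χ² = 3.3334 + 4.7616 + 0.4740 + 0.2553 = 8.8243 ≈ 8.824
Degrees of freedom = 4 − 1 = 3; critical value at α = 0.05 is 7.815.
Since 8.824 > 7.815, we reject the null hypothesis — the data do not fit the 9:3:3:1 ratio.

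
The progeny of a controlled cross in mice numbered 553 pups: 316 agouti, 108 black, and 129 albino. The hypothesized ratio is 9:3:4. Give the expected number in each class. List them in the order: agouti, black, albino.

311.0625, 103.6875, 138.25

The 9:3:4 ratio has 16 parts, so with N = 553 the expected counts are:
  agouti: 553 × 9/16 = 311.0625
  black: 553 × 3/16 = 103.6875
  albino: 553 × 4/16 = 138.25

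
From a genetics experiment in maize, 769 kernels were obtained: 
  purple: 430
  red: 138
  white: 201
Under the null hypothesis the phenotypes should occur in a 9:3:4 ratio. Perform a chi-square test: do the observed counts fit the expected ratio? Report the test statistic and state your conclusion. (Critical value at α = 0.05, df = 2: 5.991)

Total ratio parts = 16. Expected numbers out of 769:
  purple: 769 × 9/16 = 432.5625
  red: 769 × 3/16 = 144.1875
  white: 769 × 4/16 = 192.25
χ² = Σ (O − E)² / E
  purple: (430 − 432.5625)² / 432.5625 = 0.0152
  red: (138 − 144.1875)² / 144.1875 = 0.2655
  white: (201 − 192.25)² / 192.25 = 0.3982
χ² = 0.0152 + 0.2655 + 0.3982 = 0.6789 ≈ 0.679
Degrees of freedom = 3 − 1 = 2; critical value at α = 0.05 is 5.991.
Since 0.679 < 5.991, we fail to reject the null hypothesis — the data are consistent with the 9:3:4 ratio.

0.679; consistent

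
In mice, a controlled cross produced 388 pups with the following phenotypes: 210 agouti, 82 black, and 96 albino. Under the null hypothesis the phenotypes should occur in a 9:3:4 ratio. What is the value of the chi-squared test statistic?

Under the 9:3:4 hypothesis (Σ ratio = 16, N = 388):
  agouti: 388 × 9/16 = 218.25
  black: 388 × 3/16 = 72.75
  albino: 388 × 4/16 = 97
χ² = Σ (O − E)² / E
  agouti: (210 − 218.25)² / 218.25 = 0.3119
  black: (82 − 72.75)² / 72.75 = 1.1761
  albino: (96 − 97)² / 97 = 0.0103
χ² = 0.3119 + 1.1761 + 0.0103 = 1.4983 ≈ 1.498

1.498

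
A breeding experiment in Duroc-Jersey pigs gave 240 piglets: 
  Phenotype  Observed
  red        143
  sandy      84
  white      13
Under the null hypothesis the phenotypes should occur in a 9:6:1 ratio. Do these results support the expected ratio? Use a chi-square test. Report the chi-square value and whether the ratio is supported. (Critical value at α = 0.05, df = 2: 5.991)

1.141; consistent

Expected counts for N = 240 under a 9:6:1 ratio (total parts = 16):
  red: 240 × 9/16 = 135
  sandy: 240 × 6/16 = 90
  white: 240 × 1/16 = 15
χ² = Σ (O − E)² / E
  red: (143 − 135)² / 135 = 0.4741
  sandy: (84 − 90)² / 90 = 0.4000
  white: (13 − 15)² / 15 = 0.2667
χ² = 0.4741 + 0.4000 + 0.2667 = 1.1408 ≈ 1.141
Degrees of freedom = 3 − 1 = 2; critical value at α = 0.05 is 5.991.
Since 1.141 < 5.991, we fail to reject the null hypothesis — the data are consistent with the 9:6:1 ratio.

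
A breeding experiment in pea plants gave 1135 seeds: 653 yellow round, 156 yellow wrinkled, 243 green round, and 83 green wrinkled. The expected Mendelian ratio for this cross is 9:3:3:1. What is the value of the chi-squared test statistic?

21.832

Under the 9:3:3:1 hypothesis (Σ ratio = 16, N = 1135):
  yellow round: 1135 × 9/16 = 638.4375
  yellow wrinkled: 1135 × 3/16 = 212.8125
  green round: 1135 × 3/16 = 212.8125
  green wrinkled: 1135 × 1/16 = 70.9375
χ² = Σ (O − E)² / E
  yellow round: (653 − 638.4375)² / 638.4375 = 0.3322
  yellow wrinkled: (156 − 212.8125)² / 212.8125 = 15.1667
  green round: (243 − 212.8125)² / 212.8125 = 4.2821
  green wrinkled: (83 − 70.9375)² / 70.9375 = 2.0512
χ² = 0.3322 + 15.1667 + 4.2821 + 2.0512 = 21.8322 ≈ 21.832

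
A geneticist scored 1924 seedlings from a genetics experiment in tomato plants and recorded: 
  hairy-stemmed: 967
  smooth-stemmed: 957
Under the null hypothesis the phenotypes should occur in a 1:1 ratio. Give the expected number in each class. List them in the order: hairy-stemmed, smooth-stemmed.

962, 962

The 1:1 ratio has 2 parts, so with N = 1924 the expected counts are:
  hairy-stemmed: 1924 × 1/2 = 962
  smooth-stemmed: 1924 × 1/2 = 962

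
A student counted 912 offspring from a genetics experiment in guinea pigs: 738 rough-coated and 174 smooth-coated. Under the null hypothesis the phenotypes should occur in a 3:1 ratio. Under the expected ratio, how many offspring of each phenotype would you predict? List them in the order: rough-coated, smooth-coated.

Expected counts for N = 912 under a 3:1 ratio (total parts = 4):
  rough-coated: 912 × 3/4 = 684
  smooth-coated: 912 × 1/4 = 228

684, 228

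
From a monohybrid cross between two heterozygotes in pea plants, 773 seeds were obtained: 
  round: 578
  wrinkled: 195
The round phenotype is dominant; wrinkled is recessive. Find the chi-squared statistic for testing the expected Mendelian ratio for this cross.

0.021

For a monohybrid cross between heterozygotes with complete dominance, the expected phenotypic ratio is 3:1.
Under the 3:1 hypothesis (Σ ratio = 4, N = 773):
  round: 773 × 3/4 = 579.75
  wrinkled: 773 × 1/4 = 193.25
χ² = Σ (O − E)² / E
  round: (578 − 579.75)² / 579.75 = 0.0053
  wrinkled: (195 − 193.25)² / 193.25 = 0.0158
χ² = 0.0053 + 0.0158 = 0.0211 ≈ 0.021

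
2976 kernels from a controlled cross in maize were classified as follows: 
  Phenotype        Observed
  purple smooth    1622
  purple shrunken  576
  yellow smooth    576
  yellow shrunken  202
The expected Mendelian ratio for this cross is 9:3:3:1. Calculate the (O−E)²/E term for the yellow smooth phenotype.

The 9:3:3:1 ratio has 16 parts, so with N = 2976 the expected counts are:
  purple smooth: 2976 × 9/16 = 1674
  purple shrunken: 2976 × 3/16 = 558
  yellow smooth: 2976 × 3/16 = 558
  yellow shrunken: 2976 × 1/16 = 186
Contribution of yellow smooth: (576 − 558)² / 558 = 0.5806

0.581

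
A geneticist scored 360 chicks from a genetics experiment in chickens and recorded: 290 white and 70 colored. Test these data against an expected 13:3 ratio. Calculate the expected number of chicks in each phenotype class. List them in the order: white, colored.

Total ratio parts = 16. Expected numbers out of 360:
  white: 360 × 13/16 = 292.5
  colored: 360 × 3/16 = 67.5

292.5, 67.5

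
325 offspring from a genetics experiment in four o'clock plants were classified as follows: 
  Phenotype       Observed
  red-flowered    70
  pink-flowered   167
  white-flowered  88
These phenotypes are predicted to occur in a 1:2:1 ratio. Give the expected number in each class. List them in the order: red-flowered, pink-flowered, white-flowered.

The 1:2:1 ratio has 4 parts, so with N = 325 the expected counts are:
  red-flowered: 325 × 1/4 = 81.25
  pink-flowered: 325 × 2/4 = 162.5
  white-flowered: 325 × 1/4 = 81.25

81.25, 162.5, 81.25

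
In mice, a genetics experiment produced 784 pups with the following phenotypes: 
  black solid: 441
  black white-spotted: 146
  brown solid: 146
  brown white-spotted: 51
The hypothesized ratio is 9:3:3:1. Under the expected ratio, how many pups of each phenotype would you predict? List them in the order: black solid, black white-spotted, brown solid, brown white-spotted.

441, 147, 147, 49

Under the 9:3:3:1 hypothesis (Σ ratio = 16, N = 784):
  black solid: 784 × 9/16 = 441
  black white-spotted: 784 × 3/16 = 147
  brown solid: 784 × 3/16 = 147
  brown white-spotted: 784 × 1/16 = 49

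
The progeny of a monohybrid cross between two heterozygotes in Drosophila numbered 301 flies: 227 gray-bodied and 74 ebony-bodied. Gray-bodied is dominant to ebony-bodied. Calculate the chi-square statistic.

For a monohybrid cross between heterozygotes with complete dominance, the expected phenotypic ratio is 3:1.
The 3:1 ratio has 4 parts, so with N = 301 the expected counts are:
  gray-bodied: 301 × 3/4 = 225.75
  ebony-bodied: 301 × 1/4 = 75.25
χ² = Σ (O − E)² / E
  gray-bodied: (227 − 225.75)² / 225.75 = 0.0069
  ebony-bodied: (74 − 75.25)² / 75.25 = 0.0208
χ² = 0.0069 + 0.0208 = 0.0277 ≈ 0.028

0.028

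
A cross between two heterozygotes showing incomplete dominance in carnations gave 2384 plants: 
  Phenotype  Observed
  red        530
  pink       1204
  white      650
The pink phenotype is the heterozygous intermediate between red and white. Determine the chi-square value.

12.322

With incomplete dominance, a heterozygote × heterozygote cross gives a 1:2:1 phenotypic ratio.
The 1:2:1 ratio has 4 parts, so with N = 2384 the expected counts are:
  red: 2384 × 1/4 = 596
  pink: 2384 × 2/4 = 1192
  white: 2384 × 1/4 = 596
χ² = Σ (O − E)² / E
  red: (530 − 596)² / 596 = 7.3087
  pink: (1204 − 1192)² / 1192 = 0.1208
  white: (650 − 596)² / 596 = 4.8926
χ² = 7.3087 + 0.1208 + 4.8926 = 12.3221 ≈ 12.322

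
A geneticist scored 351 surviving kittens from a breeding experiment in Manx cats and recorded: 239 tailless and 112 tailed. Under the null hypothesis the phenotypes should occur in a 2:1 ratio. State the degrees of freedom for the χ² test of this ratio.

A goodness-of-fit test with 2 phenotype classes has df = 2 − 1 = 1.

1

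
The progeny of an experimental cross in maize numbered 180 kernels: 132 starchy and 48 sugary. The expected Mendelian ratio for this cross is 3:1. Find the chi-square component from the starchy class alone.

Under the 3:1 hypothesis (Σ ratio = 4, N = 180):
  starchy: 180 × 3/4 = 135
  sugary: 180 × 1/4 = 45
Contribution of starchy: (132 − 135)² / 135 = 0.0667

0.067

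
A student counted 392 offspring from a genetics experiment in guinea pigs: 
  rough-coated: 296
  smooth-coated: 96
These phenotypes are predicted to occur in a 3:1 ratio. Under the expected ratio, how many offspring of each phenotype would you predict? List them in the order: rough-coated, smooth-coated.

294, 98

Expected counts for N = 392 under a 3:1 ratio (total parts = 4):
  rough-coated: 392 × 3/4 = 294
  smooth-coated: 392 × 1/4 = 98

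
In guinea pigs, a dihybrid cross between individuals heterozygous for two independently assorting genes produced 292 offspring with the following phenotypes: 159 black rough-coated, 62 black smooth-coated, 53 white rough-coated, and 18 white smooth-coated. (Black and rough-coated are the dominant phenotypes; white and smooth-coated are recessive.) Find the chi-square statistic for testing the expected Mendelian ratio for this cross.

A dihybrid F₂ with independent assortment and complete dominance at both loci gives a 9:3:3:1 phenotypic ratio.
Total ratio parts = 16. Expected numbers out of 292:
  black rough-coated: 292 × 9/16 = 164.25
  black smooth-coated: 292 × 3/16 = 54.75
  white rough-coated: 292 × 3/16 = 54.75
  white smooth-coated: 292 × 1/16 = 18.25
χ² = Σ (O − E)² / E
  black rough-coated: (159 − 164.25)² / 164.25 = 0.1678
  black smooth-coated: (62 − 54.75)² / 54.75 = 0.9600
  white rough-coated: (53 − 54.75)² / 54.75 = 0.0559
  white smooth-coated: (18 − 18.25)² / 18.25 = 0.0034
χ² = 0.1678 + 0.9600 + 0.0559 + 0.0034 = 1.1871 ≈ 1.187

1.187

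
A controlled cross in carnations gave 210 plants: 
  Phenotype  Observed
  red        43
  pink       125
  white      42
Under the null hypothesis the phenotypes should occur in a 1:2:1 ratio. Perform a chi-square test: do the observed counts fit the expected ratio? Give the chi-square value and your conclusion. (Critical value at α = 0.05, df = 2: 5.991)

7.629; not consistent

The 1:2:1 ratio has 4 parts, so with N = 210 the expected counts are:
  red: 210 × 1/4 = 52.5
  pink: 210 × 2/4 = 105
  white: 210 × 1/4 = 52.5
χ² = Σ (O − E)² / E
  red: (43 − 52.5)² / 52.5 = 1.7190
  pink: (125 − 105)² / 105 = 3.8095
  white: (42 − 52.5)² / 52.5 = 2.1000
χ² = 1.7190 + 3.8095 + 2.1000 = 7.6285 ≈ 7.629
Degrees of freedom = 3 − 1 = 2; critical value at α = 0.05 is 5.991.
Since 7.629 > 5.991, we reject the null hypothesis — the data do not fit the 1:2:1 ratio.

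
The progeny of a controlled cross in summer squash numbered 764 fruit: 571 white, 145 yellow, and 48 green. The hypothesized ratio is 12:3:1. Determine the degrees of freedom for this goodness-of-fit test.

A goodness-of-fit test with 3 phenotype classes has df = 3 − 1 = 2.

2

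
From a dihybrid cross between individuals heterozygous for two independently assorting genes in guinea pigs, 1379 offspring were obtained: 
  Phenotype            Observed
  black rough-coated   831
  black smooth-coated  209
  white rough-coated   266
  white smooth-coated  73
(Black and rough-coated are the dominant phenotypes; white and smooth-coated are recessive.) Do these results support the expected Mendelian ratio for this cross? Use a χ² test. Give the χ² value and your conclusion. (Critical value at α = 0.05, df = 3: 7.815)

A dihybrid F₂ with independent assortment and complete dominance at both loci gives a 9:3:3:1 phenotypic ratio.
The 9:3:3:1 ratio has 16 parts, so with N = 1379 the expected counts are:
  black rough-coated: 1379 × 9/16 = 775.6875
  black smooth-coated: 1379 × 3/16 = 258.5625
  white rough-coated: 1379 × 3/16 = 258.5625
  white smooth-coated: 1379 × 1/16 = 86.1875
χ² = Σ (O − E)² / E
  black rough-coated: (831 − 775.6875)² / 775.6875 = 3.9442
  black smooth-coated: (209 − 258.5625)² / 258.5625 = 9.5004
  white rough-coated: (266 − 258.5625)² / 258.5625 = 0.2139
  white smooth-coated: (73 − 86.1875)² / 86.1875 = 2.0178
χ² = 3.9442 + 9.5004 + 0.2139 + 2.0178 = 15.6763 ≈ 15.676
Degrees of freedom = 4 − 1 = 3; critical value at α = 0.05 is 7.815.
Since 15.676 > 7.815, we reject the null hypothesis — the data do not fit the 9:3:3:1 ratio.

15.676; not consistent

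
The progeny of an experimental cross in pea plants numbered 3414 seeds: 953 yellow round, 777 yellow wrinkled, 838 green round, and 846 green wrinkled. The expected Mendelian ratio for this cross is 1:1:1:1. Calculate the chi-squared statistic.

Total ratio parts = 4. Expected numbers out of 3414:
  yellow round: 3414 × 1/4 = 853.5
  yellow wrinkled: 3414 × 1/4 = 853.5
  green round: 3414 × 1/4 = 853.5
  green wrinkled: 3414 × 1/4 = 853.5
χ² = Σ (O − E)² / E
  yellow round: (953 − 853.5)² / 853.5 = 11.5996
  yellow wrinkled: (777 − 853.5)² / 853.5 = 6.8568
  green round: (838 − 853.5)² / 853.5 = 0.2815
  green wrinkled: (846 − 853.5)² / 853.5 = 0.0659
χ² = 11.5996 + 6.8568 + 0.2815 + 0.0659 = 18.8038 ≈ 18.804

18.804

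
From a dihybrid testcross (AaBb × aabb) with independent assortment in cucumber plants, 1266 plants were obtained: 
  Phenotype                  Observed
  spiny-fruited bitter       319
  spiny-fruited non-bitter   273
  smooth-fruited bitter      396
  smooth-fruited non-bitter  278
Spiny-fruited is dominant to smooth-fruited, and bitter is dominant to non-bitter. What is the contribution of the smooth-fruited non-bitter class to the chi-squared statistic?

4.683

A dihybrid testcross with independent assortment gives a 1:1:1:1 ratio.
The 1:1:1:1 ratio has 4 parts, so with N = 1266 the expected counts are:
  spiny-fruited bitter: 1266 × 1/4 = 316.5
  spiny-fruited non-bitter: 1266 × 1/4 = 316.5
  smooth-fruited bitter: 1266 × 1/4 = 316.5
  smooth-fruited non-bitter: 1266 × 1/4 = 316.5
Contribution of smooth-fruited non-bitter: (278 − 316.5)² / 316.5 = 4.6833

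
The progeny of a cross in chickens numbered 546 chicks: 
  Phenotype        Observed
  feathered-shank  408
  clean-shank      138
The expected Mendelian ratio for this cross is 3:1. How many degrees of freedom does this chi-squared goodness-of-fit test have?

A goodness-of-fit test with 2 phenotype classes has df = 2 − 1 = 1.

1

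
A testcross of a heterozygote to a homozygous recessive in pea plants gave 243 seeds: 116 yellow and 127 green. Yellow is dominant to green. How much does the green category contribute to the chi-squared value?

0.249

A testcross of a heterozygote (Aa × aa) gives a 1:1 phenotypic ratio.
Total ratio parts = 2. Expected numbers out of 243:
  yellow: 243 × 1/2 = 121.5
  green: 243 × 1/2 = 121.5
Contribution of green: (127 − 121.5)² / 121.5 = 0.2490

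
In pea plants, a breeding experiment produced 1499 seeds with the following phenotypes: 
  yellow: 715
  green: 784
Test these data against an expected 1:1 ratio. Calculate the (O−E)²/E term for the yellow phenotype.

1.588

The 1:1 ratio has 2 parts, so with N = 1499 the expected counts are:
  yellow: 1499 × 1/2 = 749.5
  green: 1499 × 1/2 = 749.5
Contribution of yellow: (715 − 749.5)² / 749.5 = 1.5881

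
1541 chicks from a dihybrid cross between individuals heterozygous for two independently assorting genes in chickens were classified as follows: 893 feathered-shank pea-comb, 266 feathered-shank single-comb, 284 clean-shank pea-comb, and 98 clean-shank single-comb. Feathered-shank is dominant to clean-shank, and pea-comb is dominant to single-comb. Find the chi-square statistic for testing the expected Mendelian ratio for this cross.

2.726

A dihybrid F₂ with independent assortment and complete dominance at both loci gives a 9:3:3:1 phenotypic ratio.
Total ratio parts = 16. Expected numbers out of 1541:
  feathered-shank pea-comb: 1541 × 9/16 = 866.8125
  feathered-shank single-comb: 1541 × 3/16 = 288.9375
  clean-shank pea-comb: 1541 × 3/16 = 288.9375
  clean-shank single-comb: 1541 × 1/16 = 96.3125
χ² = Σ (O − E)² / E
  feathered-shank pea-comb: (893 − 866.8125)² / 866.8125 = 0.7912
  feathered-shank single-comb: (266 − 288.9375)² / 288.9375 = 1.8209
  clean-shank pea-comb: (284 − 288.9375)² / 288.9375 = 0.0844
  clean-shank single-comb: (98 − 96.3125)² / 96.3125 = 0.0296
χ² = 0.7912 + 1.8209 + 0.0844 + 0.0296 = 2.7261 ≈ 2.726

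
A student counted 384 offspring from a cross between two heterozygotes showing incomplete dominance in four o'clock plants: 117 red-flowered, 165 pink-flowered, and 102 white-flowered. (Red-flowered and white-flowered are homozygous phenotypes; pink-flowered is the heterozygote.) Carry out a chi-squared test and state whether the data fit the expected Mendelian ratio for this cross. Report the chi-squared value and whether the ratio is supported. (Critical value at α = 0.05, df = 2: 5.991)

With incomplete dominance, a heterozygote × heterozygote cross gives a 1:2:1 phenotypic ratio.
Expected counts for N = 384 under a 1:2:1 ratio (total parts = 4):
  red-flowered: 384 × 1/4 = 96
  pink-flowered: 384 × 2/4 = 192
  white-flowered: 384 × 1/4 = 96
χ² = Σ (O − E)² / E
  red-flowered: (117 − 96)² / 96 = 4.5938
  pink-flowered: (165 − 192)² / 192 = 3.7969
  white-flowered: (102 − 96)² / 96 = 0.3750
χ² = 4.5938 + 3.7969 + 0.3750 = 8.7657 ≈ 8.766
Degrees of freedom = 3 − 1 = 2; critical value at α = 0.05 is 5.991.
Since 8.766 > 5.991, we reject the null hypothesis — the data do not fit the 1:2:1 ratio.

8.766; not consistent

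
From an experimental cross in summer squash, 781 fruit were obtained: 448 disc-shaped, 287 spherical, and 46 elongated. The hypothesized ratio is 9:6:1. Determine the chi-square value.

Expected counts for N = 781 under a 9:6:1 ratio (total parts = 16):
  disc-shaped: 781 × 9/16 = 439.3125
  spherical: 781 × 6/16 = 292.875
  elongated: 781 × 1/16 = 48.8125
χ² = Σ (O − E)² / E
  disc-shaped: (448 − 439.3125)² / 439.3125 = 0.1718
  spherical: (287 − 292.875)² / 292.875 = 0.1179
  elongated: (46 − 48.8125)² / 48.8125 = 0.1621
χ² = 0.1718 + 0.1179 + 0.1621 = 0.4518 ≈ 0.452

0.452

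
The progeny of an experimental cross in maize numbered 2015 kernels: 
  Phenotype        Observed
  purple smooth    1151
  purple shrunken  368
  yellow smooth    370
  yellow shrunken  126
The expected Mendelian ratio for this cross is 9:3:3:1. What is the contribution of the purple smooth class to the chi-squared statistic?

The 9:3:3:1 ratio has 16 parts, so with N = 2015 the expected counts are:
  purple smooth: 2015 × 9/16 = 1133.4375
  purple shrunken: 2015 × 3/16 = 377.8125
  yellow smooth: 2015 × 3/16 = 377.8125
  yellow shrunken: 2015 × 1/16 = 125.9375
Contribution of purple smooth: (1151 − 1133.4375)² / 1133.4375 = 0.2721

0.272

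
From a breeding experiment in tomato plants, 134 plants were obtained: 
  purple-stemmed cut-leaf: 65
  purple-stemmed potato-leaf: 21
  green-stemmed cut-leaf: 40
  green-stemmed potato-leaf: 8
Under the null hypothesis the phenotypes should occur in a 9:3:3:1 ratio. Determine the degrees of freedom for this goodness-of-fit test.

A goodness-of-fit test with 4 phenotype classes has df = 4 − 1 = 3.

3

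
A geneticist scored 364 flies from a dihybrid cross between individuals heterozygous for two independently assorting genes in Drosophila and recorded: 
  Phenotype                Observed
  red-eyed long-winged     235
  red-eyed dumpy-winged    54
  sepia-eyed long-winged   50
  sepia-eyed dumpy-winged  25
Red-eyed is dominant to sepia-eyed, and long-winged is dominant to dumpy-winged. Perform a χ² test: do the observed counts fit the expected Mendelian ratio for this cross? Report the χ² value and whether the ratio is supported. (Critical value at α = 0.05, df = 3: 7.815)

A dihybrid F₂ with independent assortment and complete dominance at both loci gives a 9:3:3:1 phenotypic ratio.
Expected counts for N = 364 under a 9:3:3:1 ratio (total parts = 16):
  red-eyed long-winged: 364 × 9/16 = 204.75
  red-eyed dumpy-winged: 364 × 3/16 = 68.25
  sepia-eyed long-winged: 364 × 3/16 = 68.25
  sepia-eyed dumpy-winged: 364 × 1/16 = 22.75
χ² = Σ (O − E)² / E
  red-eyed long-winged: (235 − 204.75)² / 204.75 = 4.4692
  red-eyed dumpy-winged: (54 − 68.25)² / 68.25 = 2.9753
  sepia-eyed long-winged: (50 − 68.25)² / 68.25 = 4.8800
  sepia-eyed dumpy-winged: (25 − 22.75)² / 22.75 = 0.2225
χ² = 4.4692 + 2.9753 + 4.8800 + 0.2225 = 12.547
Degrees of freedom = 4 − 1 = 3; critical value at α = 0.05 is 7.815.
Since 12.547 > 7.815, we reject the null hypothesis — the data do not fit the 9:3:3:1 ratio.

12.547; not consistent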